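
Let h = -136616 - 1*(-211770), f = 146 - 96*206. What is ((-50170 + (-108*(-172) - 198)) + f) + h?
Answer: 23732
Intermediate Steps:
f = -19630 (f = 146 - 19776 = -19630)
h = 75154 (h = -136616 + 211770 = 75154)
((-50170 + (-108*(-172) - 198)) + f) + h = ((-50170 + (-108*(-172) - 198)) - 19630) + 75154 = ((-50170 + (18576 - 198)) - 19630) + 75154 = ((-50170 + 18378) - 19630) + 75154 = (-31792 - 19630) + 75154 = -51422 + 75154 = 23732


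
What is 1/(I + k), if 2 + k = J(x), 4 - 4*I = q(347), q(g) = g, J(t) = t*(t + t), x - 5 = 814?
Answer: 4/5365737 ≈ 7.4547e-7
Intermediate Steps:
x = 819 (x = 5 + 814 = 819)
J(t) = 2*t² (J(t) = t*(2*t) = 2*t²)
I = -343/4 (I = 1 - ¼*347 = 1 - 347/4 = -343/4 ≈ -85.750)
k = 1341520 (k = -2 + 2*819² = -2 + 2*670761 = -2 + 1341522 = 1341520)
1/(I + k) = 1/(-343/4 + 1341520) = 1/(5365737/4) = 4/5365737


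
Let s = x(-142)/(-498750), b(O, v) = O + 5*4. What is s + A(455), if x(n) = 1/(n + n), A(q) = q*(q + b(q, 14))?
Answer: 59937081750001/141645000 ≈ 4.2315e+5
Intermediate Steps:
b(O, v) = 20 + O (b(O, v) = O + 20 = 20 + O)
A(q) = q*(20 + 2*q) (A(q) = q*(q + (20 + q)) = q*(20 + 2*q))
x(n) = 1/(2*n)
s = 1/141645000 (s = ((½)/(-142))/(-498750) = ((½)*(-1/142))*(-1/498750) = -1/284*(-1/498750) = 1/141645000 ≈ 7.0599e-9)
s + A(455) = 1/141645000 + 2*455*(10 + 455) = 1/141645000 + 2*455*465 = 1/141645000 + 423150 = 59937081750001/141645000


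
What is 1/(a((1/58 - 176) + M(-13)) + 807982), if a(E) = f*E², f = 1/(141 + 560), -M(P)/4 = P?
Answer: 2358164/1905405775529 ≈ 1.2376e-6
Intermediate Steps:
M(P) = -4*P
f = 1/701 ≈ 0.0014265
a(E) = E²/701
1/(a((1/58 - 176) + M(-13)) + 807982) = 1/(((1/58 - 176) - 4*(-13))²/701 + 807982) = 1/(((1/58 - 176) + 52)²/701 + 807982) = 1/((-10207/58 + 52)²/701 + 807982) = 1/((-7191/58)²/701 + 807982) = 1/((1/701)*(51710481/3364) + 807982) = 1/(51710481/2358164 + 807982) = 1/(1905405775529/2358164) = 2358164/1905405775529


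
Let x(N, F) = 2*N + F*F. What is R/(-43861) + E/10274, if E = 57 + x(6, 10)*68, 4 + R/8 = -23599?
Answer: 2276523229/450627914 ≈ 5.0519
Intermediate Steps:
R = -188824 (R = -32 + 8*(-23599) = -32 - 188792 = -188824)
x(N, F) = F**2 + 2*N (x(N, F) = 2*N + F**2 = F**2 + 2*N)
E = 7673 (E = 57 + (10**2 + 2*6)*68 = 57 + (100 + 12)*68 = 57 + 112*68 = 57 + 7616 = 7673)
R/(-43861) + E/10274 = -188824/(-43861) + 7673/10274 = -188824*(-1/43861) + 7673*(1/10274) = 188824/43861 + 7673/10274 = 2276523229/450627914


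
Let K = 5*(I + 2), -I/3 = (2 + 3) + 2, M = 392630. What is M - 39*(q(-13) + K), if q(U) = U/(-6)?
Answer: 792501/2 ≈ 3.9625e+5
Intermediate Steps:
q(U) = -U/6 (q(U) = U*(-⅙) = -U/6)
I = -21 (I = -3*((2 + 3) + 2) = -3*(5 + 2) = -3*7 = -21)
K = -95 (K = 5*(-21 + 2) = 5*(-19) = -95)
M - 39*(q(-13) + K) = 392630 - 39*(-⅙*(-13) - 95) = 392630 - 39*(13/6 - 95) = 392630 - 39*(-557)/6 = 392630 - 1*(-7241/2) = 392630 + 7241/2 = 792501/2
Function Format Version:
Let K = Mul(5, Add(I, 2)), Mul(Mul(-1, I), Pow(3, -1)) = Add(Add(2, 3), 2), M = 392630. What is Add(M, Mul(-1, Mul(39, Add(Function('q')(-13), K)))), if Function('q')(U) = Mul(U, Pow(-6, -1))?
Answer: Rational(792501, 2) ≈ 3.9625e+5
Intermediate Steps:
Function('q')(U) = Mul(Rational(-1, 6), U) (Function('q')(U) = Mul(U, Rational(-1, 6)) = Mul(Rational(-1, 6), U))
I = -21 (I = Mul(-3, Add(Add(2, 3), 2)) = Mul(-3, Add(5, 2)) = Mul(-3, 7) = -21)
K = -95 (K = Mul(5, Add(-21, 2)) = Mul(5, -19) = -95)
Add(M, Mul(-1, Mul(39, Add(Function('q')(-13), K)))) = Add(392630, Mul(-1, Mul(39, Add(Mul(Rational(-1, 6), -13), -95)))) = Add(392630, Mul(-1, Mul(39, Add(Rational(13, 6), -95)))) = Add(392630, Mul(-1, Mul(39, Rational(-557, 6)))) = Add(392630, Mul(-1, Rational(-7241, 2))) = Add(392630, Rational(7241, 2)) = Rational(792501, 2)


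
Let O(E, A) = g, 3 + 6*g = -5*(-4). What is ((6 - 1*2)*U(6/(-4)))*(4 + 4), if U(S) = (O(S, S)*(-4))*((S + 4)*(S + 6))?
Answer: -4080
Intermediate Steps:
g = 17/6 (g = -½ + (-5*(-4))/6 = -½ + (⅙)*20 = -½ + 10/3 = 17/6 ≈ 2.8333)
O(E, A) = 17/6
U(S) = -34*(4 + S)*(6 + S)/3 (U(S) = ((17/6)*(-4))*((S + 4)*(S + 6)) = -34*(4 + S)*(6 + S)/3)
((6 - 1*2)*U(6/(-4)))*(4 + 4) = ((6 - 1*2)*(-272 - 680/(-4) - 34*(6/(-4))²/3))*(4 + 4) = ((6 - 2)*(-272 - 680*(-1)/4 - 34*(6*(-¼))²/3))*8 = (4*(-272 - 340/3*(-3/2) - 34*(-3/2)²/3))*8 = (4*(-272 + 170 - 34/3*9/4))*8 = (4*(-272 + 170 - 51/2))*8 = (4*(-255/2))*8 = -510*8 = -4080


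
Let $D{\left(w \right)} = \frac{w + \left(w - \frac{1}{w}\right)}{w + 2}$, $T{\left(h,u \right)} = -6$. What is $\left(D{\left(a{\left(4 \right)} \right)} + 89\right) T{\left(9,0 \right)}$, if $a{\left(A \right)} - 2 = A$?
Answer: $- \frac{4343}{8} \approx -542.88$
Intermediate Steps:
$a{\left(A \right)} = 2 + A$
$D{\left(w \right)} = \frac{- \frac{1}{w} + 2 w}{2 + w}$
$\left(D{\left(a{\left(4 \right)} \right)} + 89\right) T{\left(9,0 \right)} = \left(\frac{-1 + 2 \left(2 + 4\right)^{2}}{\left(2 + 4\right) \left(2 + \left(2 + 4\right)\right)} + 89\right) \left(-6\right) = \left(\frac{-1 + 2 \cdot 6^{2}}{6 \left(2 + 6\right)} + 89\right) \left(-6\right) = \left(\frac{-1 + 2 \cdot 36}{6 \cdot 8} + 89\right) \left(-6\right) = \left(\frac{1}{6} \cdot \frac{1}{8} \left(-1 + 72\right) + 89\right) \left(-6\right) = \left(\frac{1}{6} \cdot \frac{1}{8} \cdot 71 + 89\right) \left(-6\right) = \left(\frac{71}{48} + 89\right) \left(-6\right) = \frac{4343}{48} \left(-6\right) = - \frac{4343}{8}$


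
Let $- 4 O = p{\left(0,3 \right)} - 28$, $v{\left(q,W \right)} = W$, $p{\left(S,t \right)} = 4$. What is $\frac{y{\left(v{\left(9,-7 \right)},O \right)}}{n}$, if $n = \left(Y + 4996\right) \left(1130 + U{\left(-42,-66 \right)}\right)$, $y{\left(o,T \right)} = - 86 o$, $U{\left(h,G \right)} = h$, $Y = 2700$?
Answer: $\frac{301}{4186624} \approx 7.1896 \cdot 10^{-5}$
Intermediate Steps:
$O = 6$ ($O = - \frac{4 - 28}{4} = \left(- \frac{1}{4}\right) \left(-24\right) = 6$)
$n = 8373248$ ($n = \left(2700 + 4996\right) \left(1130 - 42\right) = 7696 \cdot 1088 = 8373248$)
$\frac{y{\left(v{\left(9,-7 \right)},O \right)}}{n} = \frac{\left(-86\right) \left(-7\right)}{8373248} = 602 \cdot \frac{1}{8373248} = \frac{301}{4186624}$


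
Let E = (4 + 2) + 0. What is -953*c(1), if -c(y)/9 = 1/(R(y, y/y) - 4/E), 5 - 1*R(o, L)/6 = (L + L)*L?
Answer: 25731/52 ≈ 494.83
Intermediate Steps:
R(o, L) = 30 - 12*L² (R(o, L) = 30 - 6*(L + L)*L = 30 - 6*2*L*L = 30 - 12*L²)
E = 6 (E = 6 + 0 = 6)
c(y) = -27/52 (c(y) = -9/((30 - 12*(y/y)²) - 4/6) = -9/((30 - 12*1²) - 4*⅙) = -9/((30 - 12*1) - ⅔) = -9/((30 - 12) - ⅔) = -9/(18 - ⅔) = -9/52/3 = -9*3/52 = -27/52)
-953*c(1) = -953*(-27/52) = 25731/52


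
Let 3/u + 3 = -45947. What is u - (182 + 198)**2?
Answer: -6635180003/45950 ≈ -1.4440e+5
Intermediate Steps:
u = -3/45950 (u = 3/(-3 - 45947) = 3/(-45950) = 3*(-1/45950) = -3/45950 ≈ -6.5288e-5)
u - (182 + 198)**2 = -3/45950 - (182 + 198)**2 = -3/45950 - 1*380**2 = -3/45950 - 1*144400 = -3/45950 - 144400 = -6635180003/45950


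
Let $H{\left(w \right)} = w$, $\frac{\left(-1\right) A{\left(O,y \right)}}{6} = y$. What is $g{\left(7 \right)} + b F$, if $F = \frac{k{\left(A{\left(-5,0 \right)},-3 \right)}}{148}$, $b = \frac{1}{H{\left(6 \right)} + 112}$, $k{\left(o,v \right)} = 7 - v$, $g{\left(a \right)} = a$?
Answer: $\frac{61129}{8732} \approx 7.0006$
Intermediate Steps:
$A{\left(O,y \right)} = - 6 y$
$b = \frac{1}{118}$ ($b = \frac{1}{6 + 112} = \frac{1}{118} \approx 0.0084746$)
$F = \frac{5}{74}$ ($F = \frac{7 - -3}{148} = \left(7 + 3\right) \frac{1}{148} = 10 \cdot \frac{1}{148} = \frac{5}{74} \approx 0.067568$)
$g{\left(7 \right)} + b F = 7 + \frac{1}{118} \cdot \frac{5}{74} = 7 + \frac{5}{8732} = \frac{61129}{8732}$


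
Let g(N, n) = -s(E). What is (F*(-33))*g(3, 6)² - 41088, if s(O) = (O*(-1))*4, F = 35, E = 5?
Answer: -503088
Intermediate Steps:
s(O) = -4*O (s(O) = -O*4 = -4*O)
g(N, n) = 20 (g(N, n) = -(-4)*5 = -1*(-20) = 20)
(F*(-33))*g(3, 6)² - 41088 = (35*(-33))*20² - 41088 = -1155*400 - 41088 = -462000 - 41088 = -503088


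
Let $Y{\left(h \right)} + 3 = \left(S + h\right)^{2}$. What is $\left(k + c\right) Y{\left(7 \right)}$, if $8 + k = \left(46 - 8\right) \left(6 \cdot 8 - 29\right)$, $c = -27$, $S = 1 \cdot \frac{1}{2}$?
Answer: $\frac{146331}{4} \approx 36583.0$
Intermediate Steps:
$S = \frac{1}{2}$ ($S = 1 \cdot \frac{1}{2} = \frac{1}{2} \approx 0.5$)
$Y{\left(h \right)} = -3 + \left(\frac{1}{2} + h\right)^{2}$
$k = 714$ ($k = -8 + \left(46 - 8\right) \left(6 \cdot 8 - 29\right) = -8 + 38 \left(48 - 29\right) = -8 + 38 \cdot 19 = -8 + 722 = 714$)
$\left(k + c\right) Y{\left(7 \right)} = \left(714 - 27\right) \left(- \frac{11}{4} + 7 + 7^{2}\right) = 687 \left(- \frac{11}{4} + 7 + 49\right) = 687 \cdot \frac{213}{4} = \frac{146331}{4}$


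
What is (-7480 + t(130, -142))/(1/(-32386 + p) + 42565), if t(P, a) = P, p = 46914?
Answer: -35593600/206128107 ≈ -0.17268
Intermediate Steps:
(-7480 + t(130, -142))/(1/(-32386 + p) + 42565) = (-7480 + 130)/(1/(-32386 + 46914) + 42565) = -7350/(1/14528 + 42565) = -7350/618384321/14528 = -7350*14528/618384321 = -35593600/206128107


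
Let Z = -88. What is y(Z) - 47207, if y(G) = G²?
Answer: -39463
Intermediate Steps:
y(Z) - 47207 = (-88)² - 47207 = 7744 - 47207 = -39463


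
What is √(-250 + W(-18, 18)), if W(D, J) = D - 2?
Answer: 3*I*√30 ≈ 16.432*I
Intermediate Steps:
W(D, J) = -2 + D
√(-250 + W(-18, 18)) = √(-250 + (-2 - 18)) = √(-250 - 20) = √(-270) = 3*I*√30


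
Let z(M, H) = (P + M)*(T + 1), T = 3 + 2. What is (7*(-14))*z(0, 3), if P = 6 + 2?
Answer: -4704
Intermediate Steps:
P = 8
T = 5
z(M, H) = 48 + 6*M (z(M, H) = (8 + M)*(5 + 1) = (8 + M)*6 = 48 + 6*M)
(7*(-14))*z(0, 3) = (7*(-14))*(48 + 6*0) = -98*(48 + 0) = -98*48 = -4704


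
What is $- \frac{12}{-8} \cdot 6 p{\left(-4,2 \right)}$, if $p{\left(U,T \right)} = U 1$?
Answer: $-36$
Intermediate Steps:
$p{\left(U,T \right)} = U$
$- \frac{12}{-8} \cdot 6 p{\left(-4,2 \right)} = - \frac{12}{-8} \cdot 6 \left(-4\right) = \left(-12\right) \left(- \frac{1}{8}\right) 6 \left(-4\right) = \frac{3}{2} \cdot 6 \left(-4\right) = 9 \left(-4\right) = -36$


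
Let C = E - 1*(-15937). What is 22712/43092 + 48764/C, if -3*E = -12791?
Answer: 960050936/326432673 ≈ 2.9410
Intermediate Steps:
E = 12791/3 (E = -1/3*(-12791) = 12791/3 ≈ 4263.7)
C = 60602/3 (C = 12791/3 - 1*(-15937) = 12791/3 + 15937 = 60602/3 ≈ 20201.)
22712/43092 + 48764/C = 22712/43092 + 48764/(60602/3) = 22712*(1/43092) + 48764*(3/60602) = 5678/10773 + 73146/30301 = 960050936/326432673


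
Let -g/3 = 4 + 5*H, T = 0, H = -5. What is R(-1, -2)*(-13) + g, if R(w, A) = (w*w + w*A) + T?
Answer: 24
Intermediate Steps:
g = 63 (g = -3*(4 + 5*(-5)) = -3*(4 - 25) = -3*(-21) = 63)
R(w, A) = w² + A*w (R(w, A) = (w*w + w*A) + 0 = (w² + A*w) + 0 = w² + A*w)
R(-1, -2)*(-13) + g = -(-2 - 1)*(-13) + 63 = -1*(-3)*(-13) + 63 = 3*(-13) + 63 = -39 + 63 = 24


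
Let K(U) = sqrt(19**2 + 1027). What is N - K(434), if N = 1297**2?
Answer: 1682209 - 2*sqrt(347) ≈ 1.6822e+6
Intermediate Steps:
N = 1682209
K(U) = 2*sqrt(347) (K(U) = sqrt(361 + 1027) = sqrt(1388) = 2*sqrt(347))
N - K(434) = 1682209 - 2*sqrt(347)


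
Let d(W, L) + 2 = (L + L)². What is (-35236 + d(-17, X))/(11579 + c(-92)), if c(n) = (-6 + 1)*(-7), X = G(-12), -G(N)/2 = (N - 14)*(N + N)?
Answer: 3097389/5807 ≈ 533.39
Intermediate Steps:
G(N) = -4*N*(-14 + N) (G(N) = -2*(N - 14)*(N + N) = -2*(-14 + N)*2*N = -4*N*(-14 + N))
X = -1248 (X = 4*(-12)*(14 - 1*(-12)) = 4*(-12)*(14 + 12) = 4*(-12)*26 = -1248)
d(W, L) = -2 + 4*L² (d(W, L) = -2 + (L + L)² = -2 + (2*L)² = -2 + 4*L²)
c(n) = 35 (c(n) = -5*(-7) = 35)
(-35236 + d(-17, X))/(11579 + c(-92)) = (-35236 + (-2 + 4*(-1248)²))/(11579 + 35) = (-35236 + (-2 + 4*1557504))/11614 = (-35236 + (-2 + 6230016))*(1/11614) = (-35236 + 6230014)*(1/11614) = 6194778*(1/11614) = 3097389/5807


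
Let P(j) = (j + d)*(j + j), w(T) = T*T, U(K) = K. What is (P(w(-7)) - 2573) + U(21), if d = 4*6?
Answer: 4602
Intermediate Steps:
w(T) = T²
d = 24
P(j) = 2*j*(24 + j) (P(j) = (j + 24)*(j + j) = (24 + j)*(2*j) = 2*j*(24 + j))
(P(w(-7)) - 2573) + U(21) = (2*(-7)²*(24 + (-7)²) - 2573) + 21 = (2*49*(24 + 49) - 2573) + 21 = (2*49*73 - 2573) + 21 = (7154 - 2573) + 21 = 4581 + 21 = 4602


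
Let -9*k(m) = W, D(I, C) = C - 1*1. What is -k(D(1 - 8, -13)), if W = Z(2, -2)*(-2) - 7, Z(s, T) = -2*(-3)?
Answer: -19/9 ≈ -2.1111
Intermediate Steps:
D(I, C) = -1 + C (D(I, C) = C - 1 = -1 + C)
Z(s, T) = 6
W = -19 (W = 6*(-2) - 7 = -12 - 7 = -19)
k(m) = 19/9 (k(m) = -⅑*(-19) = 19/9)
-k(D(1 - 8, -13)) = -1*19/9 = -19/9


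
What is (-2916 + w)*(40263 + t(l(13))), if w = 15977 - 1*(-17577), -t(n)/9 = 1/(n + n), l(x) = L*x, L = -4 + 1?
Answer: 16036557279/13 ≈ 1.2336e+9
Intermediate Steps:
L = -3
l(x) = -3*x
t(n) = -9/(2*n) (t(n) = -9/(n + n) = -9*1/(2*n) = -9/(2*n))
w = 33554 (w = 15977 + 17577 = 33554)
(-2916 + w)*(40263 + t(l(13))) = (-2916 + 33554)*(40263 - 9/(2*((-3*13)))) = 30638*(40263 - 9/2/(-39)) = 30638*(40263 - 9/2*(-1/39)) = 30638*(40263 + 3/26) = 30638*(1046841/26) = 16036557279/13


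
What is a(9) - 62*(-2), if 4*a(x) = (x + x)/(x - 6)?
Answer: 251/2 ≈ 125.50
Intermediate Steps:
a(x) = x/(2*(-6 + x)) (a(x) = ((x + x)/(x - 6))/4 = ((2*x)/(-6 + x))/4 = (2*x/(-6 + x))/4 = x/(2*(-6 + x)))
a(9) - 62*(-2) = (½)*9/(-6 + 9) - 62*(-2) = (½)*9/3 + 124 = (½)*9*(⅓) + 124 = 3/2 + 124 = 251/2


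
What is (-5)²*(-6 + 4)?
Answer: -50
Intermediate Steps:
(-5)²*(-6 + 4) = 25*(-2) = -50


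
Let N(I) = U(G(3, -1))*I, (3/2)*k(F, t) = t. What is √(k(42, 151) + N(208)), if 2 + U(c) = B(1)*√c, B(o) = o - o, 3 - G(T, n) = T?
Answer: I*√2838/3 ≈ 17.758*I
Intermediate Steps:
G(T, n) = 3 - T
B(o) = 0
U(c) = -2 (U(c) = -2 + 0*√c = -2 + 0 = -2)
k(F, t) = 2*t/3
N(I) = -2*I
√(k(42, 151) + N(208)) = √((⅔)*151 - 2*208) = √(302/3 - 416) = √(-946/3) = I*√2838/3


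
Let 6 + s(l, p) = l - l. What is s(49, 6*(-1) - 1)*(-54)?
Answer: 324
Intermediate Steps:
s(l, p) = -6 (s(l, p) = -6 + (l - l) = -6 + 0 = -6)
s(49, 6*(-1) - 1)*(-54) = -6*(-54) = 324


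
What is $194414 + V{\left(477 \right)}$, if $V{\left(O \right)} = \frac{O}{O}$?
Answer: $194415$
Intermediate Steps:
$V{\left(O \right)} = 1$
$194414 + V{\left(477 \right)} = 194414 + 1 = 194415$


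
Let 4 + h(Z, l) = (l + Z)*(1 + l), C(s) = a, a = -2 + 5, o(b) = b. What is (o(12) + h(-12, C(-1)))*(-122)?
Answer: 3416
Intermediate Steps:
a = 3
C(s) = 3
h(Z, l) = -4 + (1 + l)*(Z + l) (h(Z, l) = -4 + (l + Z)*(1 + l) = -4 + (Z + l)*(1 + l) = -4 + (1 + l)*(Z + l))
(o(12) + h(-12, C(-1)))*(-122) = (12 + (-4 - 12 + 3 + 3² - 12*3))*(-122) = (12 + (-4 - 12 + 3 + 9 - 36))*(-122) = (12 - 40)*(-122) = -28*(-122) = 3416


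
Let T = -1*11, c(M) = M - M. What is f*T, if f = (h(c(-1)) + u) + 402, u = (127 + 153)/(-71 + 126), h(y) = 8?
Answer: -4566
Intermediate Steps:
c(M) = 0
u = 56/11 (u = 280/55 = 280*(1/55) = 56/11 ≈ 5.0909)
f = 4566/11 (f = (8 + 56/11) + 402 = 144/11 + 402 = 4566/11 ≈ 415.09)
T = -11
f*T = (4566/11)*(-11) = -4566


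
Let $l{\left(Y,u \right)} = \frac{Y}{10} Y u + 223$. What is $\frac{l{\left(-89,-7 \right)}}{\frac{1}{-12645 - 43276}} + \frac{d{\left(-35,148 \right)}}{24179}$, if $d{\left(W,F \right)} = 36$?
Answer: $\frac{71955443234763}{241790} \approx 2.9759 \cdot 10^{8}$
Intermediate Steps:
$l{\left(Y,u \right)} = 223 + \frac{u Y^{2}}{10}$ ($l{\left(Y,u \right)} = Y \frac{1}{10} Y u + 223 = \frac{Y}{10} Y u + 223 = \frac{Y^{2}}{10} u + 223 = \frac{u Y^{2}}{10} + 223 = 223 + \frac{u Y^{2}}{10}$)
$\frac{l{\left(-89,-7 \right)}}{\frac{1}{-12645 - 43276}} + \frac{d{\left(-35,148 \right)}}{24179} = \frac{223 + \frac{1}{10} \left(-7\right) \left(-89\right)^{2}}{\frac{1}{-12645 - 43276}} + \frac{36}{24179} = \frac{223 + \frac{1}{10} \left(-7\right) 7921}{\frac{1}{-55921}} + 36 \cdot \frac{1}{24179} = \frac{223 - \frac{55447}{10}}{- \frac{1}{55921}} + \frac{36}{24179} = \left(- \frac{53217}{10}\right) \left(-55921\right) + \frac{36}{24179} = \frac{2975947857}{10} + \frac{36}{24179} = \frac{71955443234763}{241790}$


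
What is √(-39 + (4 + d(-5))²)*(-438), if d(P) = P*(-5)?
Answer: -438*√802 ≈ -12404.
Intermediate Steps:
d(P) = -5*P
√(-39 + (4 + d(-5))²)*(-438) = √(-39 + (4 - 5*(-5))²)*(-438) = √(-39 + (4 + 25)²)*(-438) = √(-39 + 29²)*(-438) = √(-39 + 841)*(-438) = √802*(-438) = -438*√802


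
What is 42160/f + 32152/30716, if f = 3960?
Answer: 8889428/760221 ≈ 11.693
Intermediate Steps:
42160/f + 32152/30716 = 42160/3960 + 32152/30716 = 42160*(1/3960) + 32152*(1/30716) = 1054/99 + 8038/7679 = 8889428/760221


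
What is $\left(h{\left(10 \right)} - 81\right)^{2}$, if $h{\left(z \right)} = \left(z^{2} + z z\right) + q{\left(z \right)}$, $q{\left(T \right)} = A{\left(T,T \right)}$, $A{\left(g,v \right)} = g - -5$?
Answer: $17956$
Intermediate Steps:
$A{\left(g,v \right)} = 5 + g$ ($A{\left(g,v \right)} = g + 5 = 5 + g$)
$q{\left(T \right)} = 5 + T$
$h{\left(z \right)} = 5 + z + 2 z^{2}$ ($h{\left(z \right)} = \left(z^{2} + z z\right) + \left(5 + z\right) = \left(z^{2} + z^{2}\right) + \left(5 + z\right) = 2 z^{2} + \left(5 + z\right) = 5 + z + 2 z^{2}$)
$\left(h{\left(10 \right)} - 81\right)^{2} = \left(\left(5 + 10 + 2 \cdot 10^{2}\right) - 81\right)^{2} = \left(\left(5 + 10 + 2 \cdot 100\right) - 81\right)^{2} = \left(\left(5 + 10 + 200\right) - 81\right)^{2} = \left(215 - 81\right)^{2} = 134^{2} = 17956$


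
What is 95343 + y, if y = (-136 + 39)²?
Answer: 104752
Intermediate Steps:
y = 9409 (y = (-97)² = 9409)
95343 + y = 95343 + 9409 = 104752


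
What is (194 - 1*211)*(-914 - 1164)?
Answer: 35326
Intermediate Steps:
(194 - 1*211)*(-914 - 1164) = (194 - 211)*(-2078) = -17*(-2078) = 35326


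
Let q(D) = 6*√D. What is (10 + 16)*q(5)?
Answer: 156*√5 ≈ 348.83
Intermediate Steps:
(10 + 16)*q(5) = (10 + 16)*(6*√5) = 26*(6*√5) = 156*√5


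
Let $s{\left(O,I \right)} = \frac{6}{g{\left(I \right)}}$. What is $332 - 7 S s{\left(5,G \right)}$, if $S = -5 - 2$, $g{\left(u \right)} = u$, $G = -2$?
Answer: $185$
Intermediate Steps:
$S = -7$ ($S = -5 - 2 = -7$)
$s{\left(O,I \right)} = \frac{6}{I}$
$332 - 7 S s{\left(5,G \right)} = 332 - 7 \left(-7\right) \frac{6}{-2} = 332 - - 49 \cdot 6 \left(- \frac{1}{2}\right) = 332 - \left(-49\right) \left(-3\right) = 332 - 147 = 185$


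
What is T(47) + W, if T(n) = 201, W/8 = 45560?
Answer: 364681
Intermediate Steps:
W = 364480 (W = 8*45560 = 364480)
T(47) + W = 201 + 364480 = 364681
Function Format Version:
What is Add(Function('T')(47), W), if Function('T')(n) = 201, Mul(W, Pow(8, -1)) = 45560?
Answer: 364681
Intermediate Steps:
W = 364480 (W = Mul(8, 45560) = 364480)
Add(Function('T')(47), W) = Add(201, 364480) = 364681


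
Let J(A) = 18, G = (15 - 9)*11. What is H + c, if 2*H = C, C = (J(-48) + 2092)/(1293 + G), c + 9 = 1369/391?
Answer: -2509345/531369 ≈ -4.7224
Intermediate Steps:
G = 66 (G = 6*11 = 66)
c = -2150/391 (c = -9 + 1369/391 = -2150/391 ≈ -5.4987)
C = 2110/1359 (C = (18 + 2092)/(1293 + 66) = 2110/1359 ≈ 1.5526)
H = 1055/1359 (H = (½)*(2110/1359) = 1055/1359 ≈ 0.77631)
H + c = 1055/1359 - 2150/391 = -2509345/531369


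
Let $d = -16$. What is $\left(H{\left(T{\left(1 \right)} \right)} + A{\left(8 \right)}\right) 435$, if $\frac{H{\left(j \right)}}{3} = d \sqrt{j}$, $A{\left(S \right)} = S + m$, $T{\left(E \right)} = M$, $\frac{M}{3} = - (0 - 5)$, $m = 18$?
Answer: $11310 - 20880 \sqrt{15} \approx -69558.0$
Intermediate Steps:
$M = 15$ ($M = 3 \left(- (0 - 5)\right) = 3 \left(\left(-1\right) \left(-5\right)\right) = 3 \cdot 5 = 15$)
$T{\left(E \right)} = 15$
$A{\left(S \right)} = 18 + S$ ($A{\left(S \right)} = S + 18 = 18 + S$)
$H{\left(j \right)} = - 48 \sqrt{j}$ ($H{\left(j \right)} = 3 \left(- 16 \sqrt{j}\right) = - 48 \sqrt{j}$)
$\left(H{\left(T{\left(1 \right)} \right)} + A{\left(8 \right)}\right) 435 = \left(- 48 \sqrt{15} + \left(18 + 8\right)\right) 435 = \left(- 48 \sqrt{15} + 26\right) 435 = \left(26 - 48 \sqrt{15}\right) 435 = 11310 - 20880 \sqrt{15}$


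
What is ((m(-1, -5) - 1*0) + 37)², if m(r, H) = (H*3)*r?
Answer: 2704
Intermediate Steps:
m(r, H) = 3*H*r (m(r, H) = (3*H)*r = 3*H*r)
((m(-1, -5) - 1*0) + 37)² = ((3*(-5)*(-1) - 1*0) + 37)² = ((15 + 0) + 37)² = (15 + 37)² = 52² = 2704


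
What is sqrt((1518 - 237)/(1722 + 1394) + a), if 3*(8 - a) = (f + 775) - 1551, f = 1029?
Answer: I*sqrt(1658617977)/4674 ≈ 8.7133*I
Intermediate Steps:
a = -229/3 (a = 8 - ((1029 + 775) - 1551)/3 = 8 - (1804 - 1551)/3 = 8 - 1/3*253 = 8 - 253/3 = -229/3 ≈ -76.333)
sqrt((1518 - 237)/(1722 + 1394) + a) = sqrt((1518 - 237)/(1722 + 1394) - 229/3) = sqrt(1281/3116 - 229/3) = sqrt(-709721/9348) = I*sqrt(1658617977)/4674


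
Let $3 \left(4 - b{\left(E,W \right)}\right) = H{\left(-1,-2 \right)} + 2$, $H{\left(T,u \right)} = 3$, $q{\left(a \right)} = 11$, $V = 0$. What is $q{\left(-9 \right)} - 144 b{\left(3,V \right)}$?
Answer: $-325$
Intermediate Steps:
$b{\left(E,W \right)} = \frac{7}{3}$ ($b{\left(E,W \right)} = 4 - \frac{3 + 2}{3} = 4 - \frac{5}{3} = \frac{7}{3}$)
$q{\left(-9 \right)} - 144 b{\left(3,V \right)} = 11 - 336 = -325$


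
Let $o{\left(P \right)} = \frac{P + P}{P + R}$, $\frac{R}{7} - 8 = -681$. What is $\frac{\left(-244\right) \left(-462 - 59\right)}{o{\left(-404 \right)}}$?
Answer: $\frac{162559815}{202} \approx 8.0475 \cdot 10^{5}$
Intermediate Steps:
$R = -4711$ ($R = 56 + 7 \left(-681\right) = 56 - 4767 = -4711$)
$o{\left(P \right)} = \frac{2 P}{-4711 + P}$ ($o{\left(P \right)} = \frac{P + P}{P - 4711} = \frac{2 P}{-4711 + P}$)
$\frac{\left(-244\right) \left(-462 - 59\right)}{o{\left(-404 \right)}} = \frac{\left(-244\right) \left(-462 - 59\right)}{2 \left(-404\right) \frac{1}{-4711 - 404}} = \frac{\left(-244\right) \left(-521\right)}{2 \left(-404\right) \frac{1}{-5115}} = \frac{127124}{2 \left(-404\right) \left(- \frac{1}{5115}\right)} = \frac{127124}{\frac{808}{5115}} = 127124 \cdot \frac{5115}{808} = \frac{162559815}{202}$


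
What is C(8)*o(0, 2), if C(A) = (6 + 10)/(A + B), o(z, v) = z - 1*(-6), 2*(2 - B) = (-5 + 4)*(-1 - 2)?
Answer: 192/17 ≈ 11.294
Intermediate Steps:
B = 1/2 (B = 2 - (-5 + 4)*(-1 - 2)/2 = 2 - (-1)*(-3)/2 = 2 - 1/2*3 = 2 - 3/2 = 1/2 ≈ 0.50000)
o(z, v) = 6 + z (o(z, v) = z + 6 = 6 + z)
C(A) = 16/(1/2 + A) (C(A) = (6 + 10)/(A + 1/2) = 16/(1/2 + A))
C(8)*o(0, 2) = (32/(1 + 2*8))*(6 + 0) = (32/(1 + 16))*6 = (32/17)*6 = 192/17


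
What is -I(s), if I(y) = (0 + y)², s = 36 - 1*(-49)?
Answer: -7225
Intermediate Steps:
s = 85 (s = 36 + 49 = 85)
I(y) = y²
-I(s) = -1*85² = -1*7225 = -7225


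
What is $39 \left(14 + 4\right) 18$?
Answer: $12636$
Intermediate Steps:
$39 \left(14 + 4\right) 18 = 39 \cdot 18 \cdot 18 = 702 \cdot 18 = 12636$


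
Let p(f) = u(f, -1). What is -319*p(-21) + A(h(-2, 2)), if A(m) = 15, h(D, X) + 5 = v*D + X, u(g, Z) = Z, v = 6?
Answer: 334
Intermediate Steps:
h(D, X) = -5 + X + 6*D (h(D, X) = -5 + (6*D + X) = -5 + (X + 6*D) = -5 + X + 6*D)
p(f) = -1
-319*p(-21) + A(h(-2, 2)) = -319*(-1) + 15 = 319 + 15 = 334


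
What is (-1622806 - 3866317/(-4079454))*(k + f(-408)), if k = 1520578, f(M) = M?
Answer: -5031883220299056595/2039727 ≈ -2.4669e+12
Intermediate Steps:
(-1622806 - 3866317/(-4079454))*(k + f(-408)) = (-1622806 - 3866317/(-4079454))*(1520578 - 408) = (-1622806 - 3866317*(-1/4079454))*1520170 = (-1622806 + 3866317/4079454)*1520170 = -6620158561607/4079454*1520170 = -5031883220299056595/2039727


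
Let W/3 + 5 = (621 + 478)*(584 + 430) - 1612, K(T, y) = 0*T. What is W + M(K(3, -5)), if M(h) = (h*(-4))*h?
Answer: 3338307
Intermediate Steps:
K(T, y) = 0
W = 3338307 (W = -15 + 3*((621 + 478)*(584 + 430) - 1612) = -15 + 3*(1099*1014 - 1612) = -15 + 3*(1114386 - 1612) = -15 + 3*1112774 = -15 + 3338322 = 3338307)
M(h) = -4*h² (M(h) = (-4*h)*h = -4*h²)
W + M(K(3, -5)) = 3338307 - 4*0² = 3338307 - 4*0 = 3338307 + 0 = 3338307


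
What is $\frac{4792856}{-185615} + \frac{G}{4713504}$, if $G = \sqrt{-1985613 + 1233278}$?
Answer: $- \frac{4792856}{185615} + \frac{i \sqrt{752335}}{4713504} \approx -25.822 + 0.00018402 i$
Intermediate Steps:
$G = i \sqrt{752335}$ ($G = \sqrt{-752335} = i \sqrt{752335} \approx 867.37 i$)
$\frac{4792856}{-185615} + \frac{G}{4713504} = \frac{4792856}{-185615} + \frac{i \sqrt{752335}}{4713504} = 4792856 \left(- \frac{1}{185615}\right) + i \sqrt{752335} \cdot \frac{1}{4713504} = - \frac{4792856}{185615} + \frac{i \sqrt{752335}}{4713504}$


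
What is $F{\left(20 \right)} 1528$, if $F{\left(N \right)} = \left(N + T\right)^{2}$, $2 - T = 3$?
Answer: $551608$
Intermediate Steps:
$T = -1$ ($T = 2 - 3 = -1$)
$F{\left(N \right)} = \left(-1 + N\right)^{2}$ ($F{\left(N \right)} = \left(N - 1\right)^{2} = \left(-1 + N\right)^{2}$)
$F{\left(20 \right)} 1528 = \left(-1 + 20\right)^{2} \cdot 1528 = 19^{2} \cdot 1528 = 361 \cdot 1528 = 551608$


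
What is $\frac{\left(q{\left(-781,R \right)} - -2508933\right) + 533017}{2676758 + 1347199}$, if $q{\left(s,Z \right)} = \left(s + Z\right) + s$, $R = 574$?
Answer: $\frac{1013654}{1341319} \approx 0.75571$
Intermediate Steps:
$q{\left(s,Z \right)} = Z + 2 s$ ($q{\left(s,Z \right)} = \left(Z + s\right) + s = Z + 2 s$)
$\frac{\left(q{\left(-781,R \right)} - -2508933\right) + 533017}{2676758 + 1347199} = \frac{\left(\left(574 + 2 \left(-781\right)\right) - -2508933\right) + 533017}{2676758 + 1347199} = \frac{\left(\left(574 - 1562\right) + 2508933\right) + 533017}{4023957} = \left(\left(-988 + 2508933\right) + 533017\right) \frac{1}{4023957} = \left(2507945 + 533017\right) \frac{1}{4023957} = 3040962 \cdot \frac{1}{4023957} = \frac{1013654}{1341319}$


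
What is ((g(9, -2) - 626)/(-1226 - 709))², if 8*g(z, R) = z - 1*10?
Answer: 25090081/239630400 ≈ 0.10470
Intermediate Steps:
g(z, R) = -5/4 + z/8 (g(z, R) = (z - 1*10)/8 = (z - 10)/8 = (-10 + z)/8 = -5/4 + z/8)
((g(9, -2) - 626)/(-1226 - 709))² = (((-5/4 + (⅛)*9) - 626)/(-1226 - 709))² = (((-5/4 + 9/8) - 626)/(-1935))² = ((-⅛ - 626)*(-1/1935))² = (-5009/8*(-1/1935))² = (5009/15480)² = 25090081/239630400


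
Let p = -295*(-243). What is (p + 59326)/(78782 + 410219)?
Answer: 131011/489001 ≈ 0.26792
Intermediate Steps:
p = 71685
(p + 59326)/(78782 + 410219) = (71685 + 59326)/(78782 + 410219) = 131011/489001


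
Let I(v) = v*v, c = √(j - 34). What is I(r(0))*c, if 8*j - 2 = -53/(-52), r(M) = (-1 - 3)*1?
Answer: 2*I*√363662/13 ≈ 92.776*I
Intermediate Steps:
r(M) = -4 (r(M) = -4*1 = -4)
j = 157/416 (j = ¼ + (-53/(-52))/8 = ¼ + (-53*(-1/52))/8 = ¼ + (⅛)*(53/52) = ¼ + 53/416 = 157/416 ≈ 0.37740)
c = I*√363662/104 (c = √(157/416 - 34) = √(-13987/416) = I*√363662/104 ≈ 5.7985*I)
I(v) = v²
I(r(0))*c = (-4)²*(I*√363662/104) = 16*(I*√363662/104) = 2*I*√363662/13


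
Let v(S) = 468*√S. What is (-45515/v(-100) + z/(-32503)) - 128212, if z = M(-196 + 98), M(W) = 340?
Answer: -4167274976/32503 + 9103*I/936 ≈ -1.2821e+5 + 9.7254*I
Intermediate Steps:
z = 340
(-45515/v(-100) + z/(-32503)) - 128212 = (-45515*(-I/4680) + 340/(-32503)) - 128212 = (-45515*(-I/4680) + 340*(-1/32503)) - 128212 = (-45515*(-I/4680) - 340/32503) - 128212 = (-(-9103)*I/936 - 340/32503) - 128212 = (9103*I/936 - 340/32503) - 128212 = (-340/32503 + 9103*I/936) - 128212 = -4167274976/32503 + 9103*I/936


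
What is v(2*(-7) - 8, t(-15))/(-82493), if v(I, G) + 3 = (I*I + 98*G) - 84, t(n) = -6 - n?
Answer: -1279/82493 ≈ -0.015504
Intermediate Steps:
v(I, G) = -87 + I² + 98*G (v(I, G) = -3 + ((I*I + 98*G) - 84) = -3 + ((I² + 98*G) - 84) = -3 + (-84 + I² + 98*G) = -87 + I² + 98*G)
v(2*(-7) - 8, t(-15))/(-82493) = (-87 + (2*(-7) - 8)² + 98*(-6 - 1*(-15)))/(-82493) = (-87 + (-14 - 8)² + 98*(-6 + 15))*(-1/82493) = (-87 + (-22)² + 98*9)*(-1/82493) = (-87 + 484 + 882)*(-1/82493) = 1279*(-1/82493) = -1279/82493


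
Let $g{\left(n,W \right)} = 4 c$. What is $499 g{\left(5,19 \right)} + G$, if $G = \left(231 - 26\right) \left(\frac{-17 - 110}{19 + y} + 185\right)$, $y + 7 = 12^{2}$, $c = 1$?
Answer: $\frac{6201641}{156} \approx 39754.0$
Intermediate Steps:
$g{\left(n,W \right)} = 4$ ($g{\left(n,W \right)} = 4 \cdot 1 = 4$)
$y = 137$ ($y = -7 + 12^{2} = -7 + 144 = 137$)
$G = \frac{5890265}{156}$ ($G = \left(231 - 26\right) \left(\frac{-17 - 110}{19 + 137} + 185\right) = 205 \left(- \frac{127}{156} + 185\right) = 205 \cdot \frac{28733}{156} = \frac{5890265}{156} \approx 37758.0$)
$499 g{\left(5,19 \right)} + G = 499 \cdot 4 + \frac{5890265}{156} = 1996 + \frac{5890265}{156} = \frac{6201641}{156}$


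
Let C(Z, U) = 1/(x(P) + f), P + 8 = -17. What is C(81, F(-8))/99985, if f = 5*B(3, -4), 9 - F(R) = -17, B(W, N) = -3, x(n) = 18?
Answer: 1/299955 ≈ 3.3338e-6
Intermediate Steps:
P = -25 (P = -8 - 17 = -25)
F(R) = 26 (F(R) = 9 - 1*(-17) = 9 + 17 = 26)
f = -15 (f = 5*(-3) = -15)
C(Z, U) = 1/3 (C(Z, U) = 1/(18 - 15) = 1/3)
C(81, F(-8))/99985 = (1/3)/99985 = (1/3)*(1/99985) = 1/299955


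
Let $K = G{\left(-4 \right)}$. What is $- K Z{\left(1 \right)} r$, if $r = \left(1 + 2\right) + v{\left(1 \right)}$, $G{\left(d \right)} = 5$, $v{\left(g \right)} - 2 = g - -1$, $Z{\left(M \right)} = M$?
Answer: $-35$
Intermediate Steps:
$v{\left(g \right)} = 3 + g$ ($v{\left(g \right)} = 2 + \left(g - -1\right) = 2 + \left(g + 1\right) = 2 + \left(1 + g\right) = 3 + g$)
$K = 5$
$r = 7$ ($r = \left(1 + 2\right) + \left(3 + 1\right) = 3 + 4 = 7$)
$- K Z{\left(1 \right)} r = - 5 \cdot 1 \cdot 7 = - 5 \cdot 7 = \left(-1\right) 35 = -35$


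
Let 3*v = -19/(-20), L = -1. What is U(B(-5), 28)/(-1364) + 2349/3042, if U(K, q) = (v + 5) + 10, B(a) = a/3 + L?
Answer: 10524809/13830960 ≈ 0.76096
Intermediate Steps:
B(a) = -1 + a/3 (B(a) = a/3 - 1 = -1 + a/3)
v = 19/60 (v = (-19/(-20))/3 = (-19*(-1/20))/3 = (⅓)*(19/20) = 19/60 ≈ 0.31667)
U(K, q) = 919/60 (U(K, q) = (19/60 + 5) + 10 = 319/60 + 10 = 919/60)
U(B(-5), 28)/(-1364) + 2349/3042 = (919/60)/(-1364) + 2349/3042 = (919/60)*(-1/1364) + 2349*(1/3042) = -919/81840 + 261/338 = 10524809/13830960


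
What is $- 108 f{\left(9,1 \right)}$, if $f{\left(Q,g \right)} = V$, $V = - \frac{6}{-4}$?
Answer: $-162$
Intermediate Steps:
$V = \frac{3}{2}$ ($V = \left(-6\right) \left(- \frac{1}{4}\right) = \frac{3}{2} \approx 1.5$)
$f{\left(Q,g \right)} = \frac{3}{2}$
$- 108 f{\left(9,1 \right)} = \left(-108\right) \frac{3}{2} = -162$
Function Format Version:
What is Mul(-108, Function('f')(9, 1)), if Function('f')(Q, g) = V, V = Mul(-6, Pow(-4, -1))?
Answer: -162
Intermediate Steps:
V = Rational(3, 2) (V = Mul(-6, Rational(-1, 4)) = Rational(3, 2) ≈ 1.5000)
Function('f')(Q, g) = Rational(3, 2)
Mul(-108, Function('f')(9, 1)) = Mul(-108, Rational(3, 2)) = -162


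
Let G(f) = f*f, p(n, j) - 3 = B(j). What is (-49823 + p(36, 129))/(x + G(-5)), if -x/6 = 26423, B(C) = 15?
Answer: 49805/158513 ≈ 0.31420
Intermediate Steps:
p(n, j) = 18 (p(n, j) = 3 + 15 = 18)
G(f) = f²
x = -158538 (x = -6*26423 = -158538)
(-49823 + p(36, 129))/(x + G(-5)) = (-49823 + 18)/(-158538 + (-5)²) = -49805/(-158538 + 25) = -49805/(-158513) = -49805*(-1/158513) = 49805/158513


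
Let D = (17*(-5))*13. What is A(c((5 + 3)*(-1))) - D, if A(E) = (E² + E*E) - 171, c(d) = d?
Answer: 1062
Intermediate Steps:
A(E) = -171 + 2*E² (A(E) = (E² + E²) - 171 = 2*E² - 171 = -171 + 2*E²)
D = -1105 (D = -85*13 = -1105)
A(c((5 + 3)*(-1))) - D = (-171 + 2*((5 + 3)*(-1))²) - 1*(-1105) = (-171 + 2*(8*(-1))²) + 1105 = (-171 + 2*(-8)²) + 1105 = (-171 + 2*64) + 1105 = (-171 + 128) + 1105 = -43 + 1105 = 1062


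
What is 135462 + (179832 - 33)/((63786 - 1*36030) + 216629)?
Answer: 33105060669/244385 ≈ 1.3546e+5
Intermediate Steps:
135462 + (179832 - 33)/((63786 - 1*36030) + 216629) = 135462 + 179799/((63786 - 36030) + 216629) = 135462 + 179799/(27756 + 216629) = 135462 + 179799/244385 = 33105060669/244385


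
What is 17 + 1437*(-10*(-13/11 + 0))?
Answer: 186997/11 ≈ 17000.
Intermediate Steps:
17 + 1437*(-10*(-13/11 + 0)) = 17 + 1437*(-10*(-13/11)) = 17 + 1437*(130/11) = 17 + 186810/11 = 186997/11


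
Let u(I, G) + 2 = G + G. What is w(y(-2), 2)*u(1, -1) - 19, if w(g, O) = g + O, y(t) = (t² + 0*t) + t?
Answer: -35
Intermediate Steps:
u(I, G) = -2 + 2*G (u(I, G) = -2 + (G + G) = -2 + 2*G)
y(t) = t + t² (y(t) = (t² + 0) + t = t² + t = t + t²)
w(g, O) = O + g
w(y(-2), 2)*u(1, -1) - 19 = (2 - 2*(1 - 2))*(-2 + 2*(-1)) - 19 = (2 - 2*(-1))*(-2 - 2) - 19 = (2 + 2)*(-4) - 19 = 4*(-4) - 19 = -16 - 19 = -35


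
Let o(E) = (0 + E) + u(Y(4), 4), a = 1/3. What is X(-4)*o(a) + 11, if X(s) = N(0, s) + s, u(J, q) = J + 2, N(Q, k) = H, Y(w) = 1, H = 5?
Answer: 43/3 ≈ 14.333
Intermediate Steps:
N(Q, k) = 5
u(J, q) = 2 + J
a = ⅓ ≈ 0.33333
X(s) = 5 + s
o(E) = 3 + E (o(E) = (0 + E) + (2 + 1) = E + 3 = 3 + E)
X(-4)*o(a) + 11 = (5 - 4)*(3 + ⅓) + 11 = 1*(10/3) + 11 = 10/3 + 11 = 43/3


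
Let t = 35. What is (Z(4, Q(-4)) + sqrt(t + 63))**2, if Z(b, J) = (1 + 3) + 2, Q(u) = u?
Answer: 134 + 84*sqrt(2) ≈ 252.79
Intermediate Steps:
Z(b, J) = 6 (Z(b, J) = 4 + 2 = 6)
(Z(4, Q(-4)) + sqrt(t + 63))**2 = (6 + sqrt(35 + 63))**2 = (6 + sqrt(98))**2 = (6 + 7*sqrt(2))**2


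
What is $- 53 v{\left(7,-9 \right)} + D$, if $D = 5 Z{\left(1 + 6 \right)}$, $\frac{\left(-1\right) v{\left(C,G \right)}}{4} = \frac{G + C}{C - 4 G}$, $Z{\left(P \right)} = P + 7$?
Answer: $\frac{2586}{43} \approx 60.14$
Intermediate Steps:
$Z{\left(P \right)} = 7 + P$
$v{\left(C,G \right)} = - \frac{4 \left(C + G\right)}{C - 4 G}$ ($v{\left(C,G \right)} = - 4 \frac{G + C}{C - 4 G} = - 4 \frac{C + G}{C - 4 G} = - \frac{4 \left(C + G\right)}{C - 4 G}$)
$D = 70$ ($D = 5 \left(7 + \left(1 + 6\right)\right) = 5 \left(7 + 7\right) = 5 \cdot 14 = 70$)
$- 53 v{\left(7,-9 \right)} + D = - 53 \frac{4 \left(\left(-1\right) 7 - -9\right)}{7 - -36} + 70 = - 53 \frac{4 \left(-7 + 9\right)}{7 + 36} + 70 = - 53 \cdot 4 \cdot \frac{1}{43} \cdot 2 + 70 = \left(-53\right) \frac{8}{43} + 70 = - \frac{424}{43} + 70 = \frac{2586}{43}$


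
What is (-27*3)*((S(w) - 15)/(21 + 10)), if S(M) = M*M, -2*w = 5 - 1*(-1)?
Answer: 486/31 ≈ 15.677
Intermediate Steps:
w = -3 (w = -(5 - 1*(-1))/2 = -(5 + 1)/2 = -1/2*6 = -3)
S(M) = M**2
(-27*3)*((S(w) - 15)/(21 + 10)) = (-27*3)*(((-3)**2 - 15)/(21 + 10)) = -81*(9 - 15)/31 = -(-486)/31 = -81*(-6/31) = 486/31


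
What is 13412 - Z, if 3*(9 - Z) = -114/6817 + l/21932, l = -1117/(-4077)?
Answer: 24509549824382785/1828662240564 ≈ 13403.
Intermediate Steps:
l = 1117/4077 (l = -1117*(-1/4077) = 1117/4077 ≈ 0.27398)
Z = 16468146061583/1828662240564 (Z = 9 - (-114/6817 + (1117/4077)/21932)/3 = 9 - (-114*1/6817 + (1117/4077)*(1/21932))/3 = 9 - (-114/6817 + 1117/89416764)/3 = 9 - ⅓*(-10185896507/609554080188) = 9 + 10185896507/1828662240564 = 16468146061583/1828662240564 ≈ 9.0056)
13412 - Z = 13412 - 1*16468146061583/1828662240564 = 13412 - 16468146061583/1828662240564 = 24509549824382785/1828662240564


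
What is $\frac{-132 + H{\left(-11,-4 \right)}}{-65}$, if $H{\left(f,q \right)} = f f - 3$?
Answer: $\frac{14}{65} \approx 0.21538$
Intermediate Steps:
$H{\left(f,q \right)} = -3 + f^{2}$ ($H{\left(f,q \right)} = f^{2} - 3 = -3 + f^{2}$)
$\frac{-132 + H{\left(-11,-4 \right)}}{-65} = \frac{-132 - \left(3 - \left(-11\right)^{2}\right)}{-65} = - \frac{-132 + \left(-3 + 121\right)}{65} = - \frac{-132 + 118}{65} = \left(- \frac{1}{65}\right) \left(-14\right) = \frac{14}{65}$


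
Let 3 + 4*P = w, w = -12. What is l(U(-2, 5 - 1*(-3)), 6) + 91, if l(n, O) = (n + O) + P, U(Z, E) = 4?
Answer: 389/4 ≈ 97.250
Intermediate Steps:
P = -15/4 (P = -3/4 + (1/4)*(-12) = -3/4 - 3 = -15/4 ≈ -3.7500)
l(n, O) = -15/4 + O + n (l(n, O) = (n + O) - 15/4 = (O + n) - 15/4 = -15/4 + O + n)
l(U(-2, 5 - 1*(-3)), 6) + 91 = (-15/4 + 6 + 4) + 91 = 25/4 + 91 = 389/4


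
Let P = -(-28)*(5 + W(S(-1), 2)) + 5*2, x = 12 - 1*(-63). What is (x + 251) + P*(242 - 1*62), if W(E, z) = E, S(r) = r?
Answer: 22286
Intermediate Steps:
x = 75 (x = 12 + 63 = 75)
P = 122 (P = -(-28)*(5 - 1) + 5*2 = -(-28)*4 + 10 = -7*(-16) + 10 = 112 + 10 = 122)
(x + 251) + P*(242 - 1*62) = (75 + 251) + 122*(242 - 1*62) = 326 + 122*(242 - 62) = 326 + 122*180 = 326 + 21960 = 22286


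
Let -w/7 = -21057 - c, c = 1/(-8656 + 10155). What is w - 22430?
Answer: 187328538/1499 ≈ 1.2497e+5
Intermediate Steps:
c = 1/1499 ≈ 0.00066711
w = 220951108/1499 (w = -7*(-21057 - 1*1/1499) = -7*(-21057 - 1/1499) = -7*(-31564444/1499) = 220951108/1499 ≈ 1.4740e+5)
w - 22430 = 220951108/1499 - 22430 = 187328538/1499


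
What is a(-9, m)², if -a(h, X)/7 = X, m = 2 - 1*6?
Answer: 784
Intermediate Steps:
m = -4 (m = 2 - 6 = -4)
a(h, X) = -7*X
a(-9, m)² = (-7*(-4))² = 28² = 784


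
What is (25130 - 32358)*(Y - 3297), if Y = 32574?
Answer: -211614156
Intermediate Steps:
(25130 - 32358)*(Y - 3297) = (25130 - 32358)*(32574 - 3297) = -7228*29277 = -211614156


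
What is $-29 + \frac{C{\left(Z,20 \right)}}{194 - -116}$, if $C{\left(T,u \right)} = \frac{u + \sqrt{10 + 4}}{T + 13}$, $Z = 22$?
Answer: $- \frac{31463}{1085} + \frac{\sqrt{14}}{10850} \approx -28.998$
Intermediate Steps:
$C{\left(T,u \right)} = \frac{u + \sqrt{14}}{13 + T}$
$-29 + \frac{C{\left(Z,20 \right)}}{194 - -116} = -29 + \frac{\frac{1}{13 + 22} \left(20 + \sqrt{14}\right)}{194 - -116} = -29 + \frac{\frac{1}{35} \left(20 + \sqrt{14}\right)}{194 + 116} = -29 + \frac{\frac{1}{35} \left(20 + \sqrt{14}\right)}{310} = -29 + \left(\frac{4}{7} + \frac{\sqrt{14}}{35}\right) \frac{1}{310} = -29 + \left(\frac{2}{1085} + \frac{\sqrt{14}}{10850}\right) = - \frac{31463}{1085} + \frac{\sqrt{14}}{10850}$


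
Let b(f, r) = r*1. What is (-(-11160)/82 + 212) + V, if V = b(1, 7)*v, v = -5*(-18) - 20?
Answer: 34362/41 ≈ 838.10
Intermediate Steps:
b(f, r) = r
v = 70 (v = 90 - 20 = 70)
V = 490 (V = 7*70 = 490)
(-(-11160)/82 + 212) + V = (-(-11160)/82 + 212) + 490 = (-40*(-279/82) + 212) + 490 = (5580/41 + 212) + 490 = 14272/41 + 490 = 34362/41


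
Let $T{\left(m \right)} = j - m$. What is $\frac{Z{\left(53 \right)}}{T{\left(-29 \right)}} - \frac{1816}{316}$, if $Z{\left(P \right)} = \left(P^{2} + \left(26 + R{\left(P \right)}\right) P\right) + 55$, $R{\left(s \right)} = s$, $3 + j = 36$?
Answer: $\frac{528881}{4898} \approx 107.98$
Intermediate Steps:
$j = 33$ ($j = -3 + 36 = 33$)
$T{\left(m \right)} = 33 - m$
$Z{\left(P \right)} = 55 + P^{2} + P \left(26 + P\right)$ ($Z{\left(P \right)} = \left(P^{2} + \left(26 + P\right) P\right) + 55 = \left(P^{2} + P \left(26 + P\right)\right) + 55 = 55 + P^{2} + P \left(26 + P\right)$)
$\frac{Z{\left(53 \right)}}{T{\left(-29 \right)}} - \frac{1816}{316} = \frac{55 + 2 \cdot 53^{2} + 26 \cdot 53}{33 - -29} - \frac{1816}{316} = \frac{55 + 2 \cdot 2809 + 1378}{33 + 29} - \frac{454}{79} = \frac{55 + 5618 + 1378}{62} - \frac{454}{79} = 7051 \cdot \frac{1}{62} - \frac{454}{79} = \frac{7051}{62} - \frac{454}{79} = \frac{528881}{4898}$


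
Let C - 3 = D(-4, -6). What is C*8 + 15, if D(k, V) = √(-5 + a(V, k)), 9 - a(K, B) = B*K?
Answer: 39 + 16*I*√5 ≈ 39.0 + 35.777*I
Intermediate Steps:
a(K, B) = 9 - B*K
D(k, V) = √(4 - V*k) (D(k, V) = √(-5 + (9 - k*V)) = √(-5 + (9 - V*k)) = √(4 - V*k))
C = 3 + 2*I*√5 (C = 3 + √(4 - 1*(-6)*(-4)) = 3 + √(4 - 24) = 3 + √(-20) = 3 + 2*I*√5 ≈ 3.0 + 4.4721*I)
C*8 + 15 = (3 + 2*I*√5)*8 + 15 = (24 + 16*I*√5) + 15 = 39 + 16*I*√5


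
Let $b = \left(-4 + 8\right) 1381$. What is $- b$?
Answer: $-5524$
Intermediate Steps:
$b = 5524$ ($b = 4 \cdot 1381 = 5524$)
$- b = \left(-1\right) 5524 = -5524$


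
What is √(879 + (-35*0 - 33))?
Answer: 3*√94 ≈ 29.086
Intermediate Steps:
√(879 + (-35*0 - 33)) = √(879 + (0 - 33)) = √(879 - 33) = √846 = 3*√94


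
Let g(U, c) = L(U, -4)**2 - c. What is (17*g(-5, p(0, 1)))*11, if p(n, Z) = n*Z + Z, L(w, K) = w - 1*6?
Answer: 22440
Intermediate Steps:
L(w, K) = -6 + w (L(w, K) = w - 6 = -6 + w)
p(n, Z) = Z + Z*n (p(n, Z) = Z*n + Z = Z + Z*n)
g(U, c) = (-6 + U)**2 - c
(17*g(-5, p(0, 1)))*11 = (17*((-6 - 5)**2 - (1 + 0)))*11 = (17*((-11)**2 - 1))*11 = (17*(121 - 1*1))*11 = (17*(121 - 1))*11 = (17*120)*11 = 2040*11 = 22440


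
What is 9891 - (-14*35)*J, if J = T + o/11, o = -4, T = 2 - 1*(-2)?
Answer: 128401/11 ≈ 11673.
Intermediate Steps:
T = 4 (T = 2 + 2 = 4)
J = 40/11 (J = 4 - 4/11 = 40/11 ≈ 3.6364)
9891 - (-14*35)*J = 9891 - (-14*35)*40/11 = 9891 - (-490)*40/11 = 9891 - 1*(-19600/11) = 9891 + 19600/11 = 128401/11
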